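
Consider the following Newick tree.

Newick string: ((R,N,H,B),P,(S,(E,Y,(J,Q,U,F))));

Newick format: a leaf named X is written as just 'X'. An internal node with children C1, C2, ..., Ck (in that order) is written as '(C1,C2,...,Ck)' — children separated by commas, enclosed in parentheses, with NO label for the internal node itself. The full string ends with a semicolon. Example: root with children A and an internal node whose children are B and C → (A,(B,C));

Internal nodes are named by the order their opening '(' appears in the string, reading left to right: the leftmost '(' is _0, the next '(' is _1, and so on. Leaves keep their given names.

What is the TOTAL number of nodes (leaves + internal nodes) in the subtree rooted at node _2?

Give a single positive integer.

Answer: 10

Derivation:
Newick: ((R,N,H,B),P,(S,(E,Y,(J,Q,U,F))));
Locate _2: it is the '(' at position 13 (the 3rd '(' reading left to right).
Query: subtree rooted at _2
_2: subtree_size = 1 + 9
  S: subtree_size = 1 + 0
  _3: subtree_size = 1 + 7
    E: subtree_size = 1 + 0
    Y: subtree_size = 1 + 0
    _4: subtree_size = 1 + 4
      J: subtree_size = 1 + 0
      Q: subtree_size = 1 + 0
      U: subtree_size = 1 + 0
      F: subtree_size = 1 + 0
Total subtree size of _2: 10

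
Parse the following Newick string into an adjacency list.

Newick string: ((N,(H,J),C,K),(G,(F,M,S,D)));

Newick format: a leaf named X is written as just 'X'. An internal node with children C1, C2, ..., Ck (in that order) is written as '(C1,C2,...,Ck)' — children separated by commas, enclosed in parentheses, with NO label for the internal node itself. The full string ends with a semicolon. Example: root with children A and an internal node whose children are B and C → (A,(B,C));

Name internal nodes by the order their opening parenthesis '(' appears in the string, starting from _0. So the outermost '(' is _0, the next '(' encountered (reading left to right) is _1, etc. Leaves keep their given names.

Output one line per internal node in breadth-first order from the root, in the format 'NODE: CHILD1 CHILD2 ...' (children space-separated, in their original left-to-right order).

Answer: _0: _1 _3
_1: N _2 C K
_3: G _4
_2: H J
_4: F M S D

Derivation:
Input: ((N,(H,J),C,K),(G,(F,M,S,D)));
Scanning left-to-right, naming '(' by encounter order:
  pos 0: '(' -> open internal node _0 (depth 1)
  pos 1: '(' -> open internal node _1 (depth 2)
  pos 4: '(' -> open internal node _2 (depth 3)
  pos 8: ')' -> close internal node _2 (now at depth 2)
  pos 13: ')' -> close internal node _1 (now at depth 1)
  pos 15: '(' -> open internal node _3 (depth 2)
  pos 18: '(' -> open internal node _4 (depth 3)
  pos 26: ')' -> close internal node _4 (now at depth 2)
  pos 27: ')' -> close internal node _3 (now at depth 1)
  pos 28: ')' -> close internal node _0 (now at depth 0)
Total internal nodes: 5
BFS adjacency from root:
  _0: _1 _3
  _1: N _2 C K
  _3: G _4
  _2: H J
  _4: F M S D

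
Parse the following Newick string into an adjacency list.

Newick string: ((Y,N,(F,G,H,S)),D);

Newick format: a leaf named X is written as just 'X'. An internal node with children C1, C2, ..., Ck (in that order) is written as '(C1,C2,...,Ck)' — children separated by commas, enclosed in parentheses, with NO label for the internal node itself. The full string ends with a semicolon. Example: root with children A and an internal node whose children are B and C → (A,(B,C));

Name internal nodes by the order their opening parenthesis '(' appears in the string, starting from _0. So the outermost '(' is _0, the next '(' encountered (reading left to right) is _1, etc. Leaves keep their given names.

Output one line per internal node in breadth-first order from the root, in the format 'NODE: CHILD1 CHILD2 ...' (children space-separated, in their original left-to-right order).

Answer: _0: _1 D
_1: Y N _2
_2: F G H S

Derivation:
Input: ((Y,N,(F,G,H,S)),D);
Scanning left-to-right, naming '(' by encounter order:
  pos 0: '(' -> open internal node _0 (depth 1)
  pos 1: '(' -> open internal node _1 (depth 2)
  pos 6: '(' -> open internal node _2 (depth 3)
  pos 14: ')' -> close internal node _2 (now at depth 2)
  pos 15: ')' -> close internal node _1 (now at depth 1)
  pos 18: ')' -> close internal node _0 (now at depth 0)
Total internal nodes: 3
BFS adjacency from root:
  _0: _1 D
  _1: Y N _2
  _2: F G H S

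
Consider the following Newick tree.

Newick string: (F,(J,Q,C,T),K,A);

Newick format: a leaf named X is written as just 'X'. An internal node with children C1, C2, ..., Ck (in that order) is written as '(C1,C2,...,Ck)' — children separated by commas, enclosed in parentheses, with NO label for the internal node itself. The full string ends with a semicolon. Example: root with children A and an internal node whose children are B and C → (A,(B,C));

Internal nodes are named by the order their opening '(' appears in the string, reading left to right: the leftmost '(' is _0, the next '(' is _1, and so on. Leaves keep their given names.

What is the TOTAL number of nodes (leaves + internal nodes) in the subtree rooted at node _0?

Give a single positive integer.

Newick: (F,(J,Q,C,T),K,A);
Locate _0: it is the '(' at position 0 (the 1st '(' reading left to right).
Query: subtree rooted at _0
_0: subtree_size = 1 + 8
  F: subtree_size = 1 + 0
  _1: subtree_size = 1 + 4
    J: subtree_size = 1 + 0
    Q: subtree_size = 1 + 0
    C: subtree_size = 1 + 0
    T: subtree_size = 1 + 0
  K: subtree_size = 1 + 0
  A: subtree_size = 1 + 0
Total subtree size of _0: 9

Answer: 9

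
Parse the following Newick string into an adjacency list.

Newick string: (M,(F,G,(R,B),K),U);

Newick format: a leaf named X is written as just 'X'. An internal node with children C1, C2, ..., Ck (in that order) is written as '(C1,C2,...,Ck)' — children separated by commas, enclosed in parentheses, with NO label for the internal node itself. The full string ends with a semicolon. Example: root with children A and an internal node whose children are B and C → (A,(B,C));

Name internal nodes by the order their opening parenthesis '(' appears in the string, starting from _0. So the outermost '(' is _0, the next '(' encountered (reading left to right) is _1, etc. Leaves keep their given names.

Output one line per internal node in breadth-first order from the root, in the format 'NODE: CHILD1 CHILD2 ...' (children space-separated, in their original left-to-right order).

Input: (M,(F,G,(R,B),K),U);
Scanning left-to-right, naming '(' by encounter order:
  pos 0: '(' -> open internal node _0 (depth 1)
  pos 3: '(' -> open internal node _1 (depth 2)
  pos 8: '(' -> open internal node _2 (depth 3)
  pos 12: ')' -> close internal node _2 (now at depth 2)
  pos 15: ')' -> close internal node _1 (now at depth 1)
  pos 18: ')' -> close internal node _0 (now at depth 0)
Total internal nodes: 3
BFS adjacency from root:
  _0: M _1 U
  _1: F G _2 K
  _2: R B

Answer: _0: M _1 U
_1: F G _2 K
_2: R B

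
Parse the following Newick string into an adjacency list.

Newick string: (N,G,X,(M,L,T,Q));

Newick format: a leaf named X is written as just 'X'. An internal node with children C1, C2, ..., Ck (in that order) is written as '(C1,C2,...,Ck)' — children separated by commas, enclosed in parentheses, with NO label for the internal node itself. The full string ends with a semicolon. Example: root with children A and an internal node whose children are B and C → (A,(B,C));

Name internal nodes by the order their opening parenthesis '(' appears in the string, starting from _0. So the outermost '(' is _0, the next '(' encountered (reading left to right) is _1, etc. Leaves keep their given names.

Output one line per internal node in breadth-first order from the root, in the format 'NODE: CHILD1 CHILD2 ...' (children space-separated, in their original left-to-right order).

Answer: _0: N G X _1
_1: M L T Q

Derivation:
Input: (N,G,X,(M,L,T,Q));
Scanning left-to-right, naming '(' by encounter order:
  pos 0: '(' -> open internal node _0 (depth 1)
  pos 7: '(' -> open internal node _1 (depth 2)
  pos 15: ')' -> close internal node _1 (now at depth 1)
  pos 16: ')' -> close internal node _0 (now at depth 0)
Total internal nodes: 2
BFS adjacency from root:
  _0: N G X _1
  _1: M L T Q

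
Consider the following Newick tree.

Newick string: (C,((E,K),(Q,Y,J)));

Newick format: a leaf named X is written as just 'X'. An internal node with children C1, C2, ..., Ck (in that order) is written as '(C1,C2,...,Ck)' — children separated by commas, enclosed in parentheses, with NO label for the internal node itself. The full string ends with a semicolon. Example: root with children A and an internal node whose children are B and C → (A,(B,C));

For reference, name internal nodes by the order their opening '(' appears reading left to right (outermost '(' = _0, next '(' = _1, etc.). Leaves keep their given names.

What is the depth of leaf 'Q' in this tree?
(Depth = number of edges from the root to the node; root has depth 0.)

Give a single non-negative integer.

Answer: 3

Derivation:
Newick: (C,((E,K),(Q,Y,J)));
Naming internals by '(' encounter order: outermost '(' = _0, next = _1, ...
Query node: Q
Path from root: _0 -> _1 -> _3 -> Q
Depth of Q: 3 (number of edges from root)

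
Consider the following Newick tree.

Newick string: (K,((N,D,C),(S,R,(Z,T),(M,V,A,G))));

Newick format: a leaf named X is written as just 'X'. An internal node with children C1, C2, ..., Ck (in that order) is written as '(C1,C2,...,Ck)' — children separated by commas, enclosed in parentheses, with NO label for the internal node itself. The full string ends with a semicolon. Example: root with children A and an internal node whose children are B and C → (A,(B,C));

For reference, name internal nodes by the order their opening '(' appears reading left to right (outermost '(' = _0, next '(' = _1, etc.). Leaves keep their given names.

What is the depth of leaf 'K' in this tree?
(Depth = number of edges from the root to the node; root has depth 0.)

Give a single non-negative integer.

Newick: (K,((N,D,C),(S,R,(Z,T),(M,V,A,G))));
Naming internals by '(' encounter order: outermost '(' = _0, next = _1, ...
Query node: K
Path from root: _0 -> K
Depth of K: 1 (number of edges from root)

Answer: 1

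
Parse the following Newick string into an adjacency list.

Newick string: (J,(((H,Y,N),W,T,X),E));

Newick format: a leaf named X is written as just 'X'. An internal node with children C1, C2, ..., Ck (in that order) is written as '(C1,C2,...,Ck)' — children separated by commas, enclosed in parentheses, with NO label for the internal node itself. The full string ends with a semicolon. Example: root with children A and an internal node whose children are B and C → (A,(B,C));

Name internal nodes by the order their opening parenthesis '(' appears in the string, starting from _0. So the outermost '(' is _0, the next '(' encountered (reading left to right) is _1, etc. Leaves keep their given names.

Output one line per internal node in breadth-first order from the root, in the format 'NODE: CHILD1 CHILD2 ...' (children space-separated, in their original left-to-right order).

Answer: _0: J _1
_1: _2 E
_2: _3 W T X
_3: H Y N

Derivation:
Input: (J,(((H,Y,N),W,T,X),E));
Scanning left-to-right, naming '(' by encounter order:
  pos 0: '(' -> open internal node _0 (depth 1)
  pos 3: '(' -> open internal node _1 (depth 2)
  pos 4: '(' -> open internal node _2 (depth 3)
  pos 5: '(' -> open internal node _3 (depth 4)
  pos 11: ')' -> close internal node _3 (now at depth 3)
  pos 18: ')' -> close internal node _2 (now at depth 2)
  pos 21: ')' -> close internal node _1 (now at depth 1)
  pos 22: ')' -> close internal node _0 (now at depth 0)
Total internal nodes: 4
BFS adjacency from root:
  _0: J _1
  _1: _2 E
  _2: _3 W T X
  _3: H Y N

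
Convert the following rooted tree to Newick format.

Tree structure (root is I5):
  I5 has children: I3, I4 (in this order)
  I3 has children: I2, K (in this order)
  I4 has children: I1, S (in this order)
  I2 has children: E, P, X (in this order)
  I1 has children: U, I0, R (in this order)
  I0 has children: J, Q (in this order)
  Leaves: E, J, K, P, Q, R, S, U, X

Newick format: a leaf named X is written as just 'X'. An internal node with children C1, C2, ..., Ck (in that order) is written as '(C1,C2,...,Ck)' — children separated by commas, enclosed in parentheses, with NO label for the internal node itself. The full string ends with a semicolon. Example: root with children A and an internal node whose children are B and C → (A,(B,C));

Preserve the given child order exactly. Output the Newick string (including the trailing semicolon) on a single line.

internal I5 with children ['I3', 'I4']
  internal I3 with children ['I2', 'K']
    internal I2 with children ['E', 'P', 'X']
      leaf 'E' → 'E'
      leaf 'P' → 'P'
      leaf 'X' → 'X'
    → '(E,P,X)'
    leaf 'K' → 'K'
  → '((E,P,X),K)'
  internal I4 with children ['I1', 'S']
    internal I1 with children ['U', 'I0', 'R']
      leaf 'U' → 'U'
      internal I0 with children ['J', 'Q']
        leaf 'J' → 'J'
        leaf 'Q' → 'Q'
      → '(J,Q)'
      leaf 'R' → 'R'
    → '(U,(J,Q),R)'
    leaf 'S' → 'S'
  → '((U,(J,Q),R),S)'
→ '(((E,P,X),K),((U,(J,Q),R),S))'
Final: (((E,P,X),K),((U,(J,Q),R),S));

Answer: (((E,P,X),K),((U,(J,Q),R),S));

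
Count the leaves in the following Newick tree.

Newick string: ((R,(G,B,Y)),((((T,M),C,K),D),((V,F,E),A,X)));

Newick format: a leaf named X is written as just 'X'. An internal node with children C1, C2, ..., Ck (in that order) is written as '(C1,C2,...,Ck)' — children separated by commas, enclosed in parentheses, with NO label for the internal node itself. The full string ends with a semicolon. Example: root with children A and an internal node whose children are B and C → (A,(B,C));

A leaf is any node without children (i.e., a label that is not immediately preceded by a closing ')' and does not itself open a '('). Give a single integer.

Newick: ((R,(G,B,Y)),((((T,M),C,K),D),((V,F,E),A,X)));
Scan left-to-right; a leaf is any maximal label run not followed by '(':
  pos 2: leaf 'R' → count = 1
  pos 5: leaf 'G' → count = 2
  pos 7: leaf 'B' → count = 3
  pos 9: leaf 'Y' → count = 4
  pos 17: leaf 'T' → count = 5
  pos 19: leaf 'M' → count = 6
  pos 22: leaf 'C' → count = 7
  pos 24: leaf 'K' → count = 8
  pos 27: leaf 'D' → count = 9
  pos 32: leaf 'V' → count = 10
  pos 34: leaf 'F' → count = 11
  pos 36: leaf 'E' → count = 12
  pos 39: leaf 'A' → count = 13
  pos 41: leaf 'X' → count = 14
Total leaves: 14

Answer: 14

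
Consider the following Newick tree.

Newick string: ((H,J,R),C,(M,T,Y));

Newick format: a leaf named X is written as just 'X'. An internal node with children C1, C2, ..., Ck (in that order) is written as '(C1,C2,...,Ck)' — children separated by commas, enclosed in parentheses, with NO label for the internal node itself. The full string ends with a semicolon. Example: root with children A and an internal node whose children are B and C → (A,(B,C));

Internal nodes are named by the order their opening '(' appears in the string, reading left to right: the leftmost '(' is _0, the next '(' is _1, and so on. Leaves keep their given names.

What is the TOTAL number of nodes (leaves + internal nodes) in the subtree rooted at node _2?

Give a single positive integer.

Answer: 4

Derivation:
Newick: ((H,J,R),C,(M,T,Y));
Locate _2: it is the '(' at position 11 (the 3rd '(' reading left to right).
Query: subtree rooted at _2
_2: subtree_size = 1 + 3
  M: subtree_size = 1 + 0
  T: subtree_size = 1 + 0
  Y: subtree_size = 1 + 0
Total subtree size of _2: 4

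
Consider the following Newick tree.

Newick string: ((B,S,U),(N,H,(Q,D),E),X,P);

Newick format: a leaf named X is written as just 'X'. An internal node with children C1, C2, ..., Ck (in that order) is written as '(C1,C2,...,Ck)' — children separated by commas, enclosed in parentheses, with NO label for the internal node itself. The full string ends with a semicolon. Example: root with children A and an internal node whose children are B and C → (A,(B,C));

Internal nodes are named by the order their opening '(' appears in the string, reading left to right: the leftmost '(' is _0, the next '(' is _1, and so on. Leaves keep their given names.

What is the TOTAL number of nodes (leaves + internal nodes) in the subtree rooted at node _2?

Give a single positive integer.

Newick: ((B,S,U),(N,H,(Q,D),E),X,P);
Locate _2: it is the '(' at position 9 (the 3rd '(' reading left to right).
Query: subtree rooted at _2
_2: subtree_size = 1 + 6
  N: subtree_size = 1 + 0
  H: subtree_size = 1 + 0
  _3: subtree_size = 1 + 2
    Q: subtree_size = 1 + 0
    D: subtree_size = 1 + 0
  E: subtree_size = 1 + 0
Total subtree size of _2: 7

Answer: 7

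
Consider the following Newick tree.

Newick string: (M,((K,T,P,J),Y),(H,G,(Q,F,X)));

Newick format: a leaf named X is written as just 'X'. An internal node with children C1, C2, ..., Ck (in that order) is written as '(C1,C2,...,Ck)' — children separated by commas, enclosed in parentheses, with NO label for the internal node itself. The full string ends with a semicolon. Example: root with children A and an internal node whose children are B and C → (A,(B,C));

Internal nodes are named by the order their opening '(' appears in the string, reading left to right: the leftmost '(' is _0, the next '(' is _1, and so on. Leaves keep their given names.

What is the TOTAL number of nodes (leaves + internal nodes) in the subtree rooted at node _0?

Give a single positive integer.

Answer: 16

Derivation:
Newick: (M,((K,T,P,J),Y),(H,G,(Q,F,X)));
Locate _0: it is the '(' at position 0 (the 1st '(' reading left to right).
Query: subtree rooted at _0
_0: subtree_size = 1 + 15
  M: subtree_size = 1 + 0
  _1: subtree_size = 1 + 6
    _2: subtree_size = 1 + 4
      K: subtree_size = 1 + 0
      T: subtree_size = 1 + 0
      P: subtree_size = 1 + 0
      J: subtree_size = 1 + 0
    Y: subtree_size = 1 + 0
  _3: subtree_size = 1 + 6
    H: subtree_size = 1 + 0
    G: subtree_size = 1 + 0
    _4: subtree_size = 1 + 3
      Q: subtree_size = 1 + 0
      F: subtree_size = 1 + 0
      X: subtree_size = 1 + 0
Total subtree size of _0: 16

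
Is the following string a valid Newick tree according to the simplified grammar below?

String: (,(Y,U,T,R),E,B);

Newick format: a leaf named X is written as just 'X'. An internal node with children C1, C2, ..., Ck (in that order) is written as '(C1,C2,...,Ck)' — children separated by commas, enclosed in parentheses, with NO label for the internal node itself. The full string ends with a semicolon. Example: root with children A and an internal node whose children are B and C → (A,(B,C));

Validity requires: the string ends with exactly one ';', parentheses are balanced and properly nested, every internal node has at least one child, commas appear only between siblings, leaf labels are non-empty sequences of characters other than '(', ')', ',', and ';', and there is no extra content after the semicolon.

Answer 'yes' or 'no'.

Input: (,(Y,U,T,R),E,B);
Paren balance: 2 '(' vs 2 ')' OK
Ends with single ';': True
Full parse: FAILS (empty leaf label at pos 1)
Valid: False

Answer: no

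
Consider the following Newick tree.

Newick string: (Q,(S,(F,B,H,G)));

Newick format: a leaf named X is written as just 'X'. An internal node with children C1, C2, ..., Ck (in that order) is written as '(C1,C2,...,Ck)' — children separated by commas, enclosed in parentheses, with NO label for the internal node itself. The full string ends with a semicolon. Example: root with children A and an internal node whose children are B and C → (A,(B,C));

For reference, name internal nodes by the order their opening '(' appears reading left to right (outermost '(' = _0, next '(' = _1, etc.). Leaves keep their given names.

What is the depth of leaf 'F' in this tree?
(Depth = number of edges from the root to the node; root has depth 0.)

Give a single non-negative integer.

Newick: (Q,(S,(F,B,H,G)));
Naming internals by '(' encounter order: outermost '(' = _0, next = _1, ...
Query node: F
Path from root: _0 -> _1 -> _2 -> F
Depth of F: 3 (number of edges from root)

Answer: 3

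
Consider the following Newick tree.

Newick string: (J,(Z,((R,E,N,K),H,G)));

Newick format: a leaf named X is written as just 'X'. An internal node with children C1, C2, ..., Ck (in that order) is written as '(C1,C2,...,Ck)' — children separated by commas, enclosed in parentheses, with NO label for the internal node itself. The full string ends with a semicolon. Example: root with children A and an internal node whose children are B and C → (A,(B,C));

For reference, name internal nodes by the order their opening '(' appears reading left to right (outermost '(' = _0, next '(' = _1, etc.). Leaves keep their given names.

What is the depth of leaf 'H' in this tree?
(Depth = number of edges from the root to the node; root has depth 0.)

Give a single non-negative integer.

Newick: (J,(Z,((R,E,N,K),H,G)));
Naming internals by '(' encounter order: outermost '(' = _0, next = _1, ...
Query node: H
Path from root: _0 -> _1 -> _2 -> H
Depth of H: 3 (number of edges from root)

Answer: 3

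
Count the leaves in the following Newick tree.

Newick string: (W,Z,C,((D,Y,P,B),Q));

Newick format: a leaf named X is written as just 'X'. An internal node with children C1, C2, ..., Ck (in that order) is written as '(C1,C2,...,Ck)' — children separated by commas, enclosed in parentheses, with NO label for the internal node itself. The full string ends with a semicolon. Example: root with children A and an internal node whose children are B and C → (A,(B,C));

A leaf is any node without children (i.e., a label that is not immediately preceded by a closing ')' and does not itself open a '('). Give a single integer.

Answer: 8

Derivation:
Newick: (W,Z,C,((D,Y,P,B),Q));
Scan left-to-right; a leaf is any maximal label run not followed by '(':
  pos 1: leaf 'W' → count = 1
  pos 3: leaf 'Z' → count = 2
  pos 5: leaf 'C' → count = 3
  pos 9: leaf 'D' → count = 4
  pos 11: leaf 'Y' → count = 5
  pos 13: leaf 'P' → count = 6
  pos 15: leaf 'B' → count = 7
  pos 18: leaf 'Q' → count = 8
Total leaves: 8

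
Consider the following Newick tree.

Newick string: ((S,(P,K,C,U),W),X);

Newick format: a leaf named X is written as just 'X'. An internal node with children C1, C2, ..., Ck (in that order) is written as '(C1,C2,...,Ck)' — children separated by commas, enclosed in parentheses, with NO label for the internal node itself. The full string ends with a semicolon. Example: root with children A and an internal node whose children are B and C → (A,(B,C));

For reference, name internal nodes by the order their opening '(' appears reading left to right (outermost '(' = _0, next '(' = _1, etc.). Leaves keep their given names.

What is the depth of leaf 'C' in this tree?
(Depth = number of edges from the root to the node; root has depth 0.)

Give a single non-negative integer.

Answer: 3

Derivation:
Newick: ((S,(P,K,C,U),W),X);
Naming internals by '(' encounter order: outermost '(' = _0, next = _1, ...
Query node: C
Path from root: _0 -> _1 -> _2 -> C
Depth of C: 3 (number of edges from root)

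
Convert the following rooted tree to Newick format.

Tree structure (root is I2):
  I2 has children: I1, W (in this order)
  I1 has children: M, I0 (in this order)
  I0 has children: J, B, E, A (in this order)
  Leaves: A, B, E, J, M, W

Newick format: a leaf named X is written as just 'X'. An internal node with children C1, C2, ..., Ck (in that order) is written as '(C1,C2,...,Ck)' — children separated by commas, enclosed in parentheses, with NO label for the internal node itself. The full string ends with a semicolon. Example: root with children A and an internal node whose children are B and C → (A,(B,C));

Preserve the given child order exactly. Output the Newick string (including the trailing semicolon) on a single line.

internal I2 with children ['I1', 'W']
  internal I1 with children ['M', 'I0']
    leaf 'M' → 'M'
    internal I0 with children ['J', 'B', 'E', 'A']
      leaf 'J' → 'J'
      leaf 'B' → 'B'
      leaf 'E' → 'E'
      leaf 'A' → 'A'
    → '(J,B,E,A)'
  → '(M,(J,B,E,A))'
  leaf 'W' → 'W'
→ '((M,(J,B,E,A)),W)'
Final: ((M,(J,B,E,A)),W);

Answer: ((M,(J,B,E,A)),W);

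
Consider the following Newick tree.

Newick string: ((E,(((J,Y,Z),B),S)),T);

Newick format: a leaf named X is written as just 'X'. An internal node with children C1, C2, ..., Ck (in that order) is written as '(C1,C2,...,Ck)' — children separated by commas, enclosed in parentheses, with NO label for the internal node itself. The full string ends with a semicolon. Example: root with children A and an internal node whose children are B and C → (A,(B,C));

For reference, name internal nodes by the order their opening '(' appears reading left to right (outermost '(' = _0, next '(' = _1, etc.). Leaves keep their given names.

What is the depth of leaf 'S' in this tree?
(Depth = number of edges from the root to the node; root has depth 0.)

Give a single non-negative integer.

Answer: 3

Derivation:
Newick: ((E,(((J,Y,Z),B),S)),T);
Naming internals by '(' encounter order: outermost '(' = _0, next = _1, ...
Query node: S
Path from root: _0 -> _1 -> _2 -> S
Depth of S: 3 (number of edges from root)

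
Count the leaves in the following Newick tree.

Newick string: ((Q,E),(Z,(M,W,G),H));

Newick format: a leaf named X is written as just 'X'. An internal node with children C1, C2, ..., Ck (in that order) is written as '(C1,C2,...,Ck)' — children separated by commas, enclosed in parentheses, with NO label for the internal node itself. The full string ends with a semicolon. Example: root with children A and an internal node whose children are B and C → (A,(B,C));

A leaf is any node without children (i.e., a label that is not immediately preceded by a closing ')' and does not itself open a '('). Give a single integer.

Newick: ((Q,E),(Z,(M,W,G),H));
Scan left-to-right; a leaf is any maximal label run not followed by '(':
  pos 2: leaf 'Q' → count = 1
  pos 4: leaf 'E' → count = 2
  pos 8: leaf 'Z' → count = 3
  pos 11: leaf 'M' → count = 4
  pos 13: leaf 'W' → count = 5
  pos 15: leaf 'G' → count = 6
  pos 18: leaf 'H' → count = 7
Total leaves: 7

Answer: 7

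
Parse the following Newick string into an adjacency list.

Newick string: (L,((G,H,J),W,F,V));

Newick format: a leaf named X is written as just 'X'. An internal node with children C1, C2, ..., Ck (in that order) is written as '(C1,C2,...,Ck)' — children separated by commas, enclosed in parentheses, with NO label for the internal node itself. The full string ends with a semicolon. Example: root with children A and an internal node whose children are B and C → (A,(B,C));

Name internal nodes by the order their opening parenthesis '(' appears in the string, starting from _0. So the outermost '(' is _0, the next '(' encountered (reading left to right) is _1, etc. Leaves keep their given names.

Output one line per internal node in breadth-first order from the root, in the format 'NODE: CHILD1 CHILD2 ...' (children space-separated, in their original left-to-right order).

Answer: _0: L _1
_1: _2 W F V
_2: G H J

Derivation:
Input: (L,((G,H,J),W,F,V));
Scanning left-to-right, naming '(' by encounter order:
  pos 0: '(' -> open internal node _0 (depth 1)
  pos 3: '(' -> open internal node _1 (depth 2)
  pos 4: '(' -> open internal node _2 (depth 3)
  pos 10: ')' -> close internal node _2 (now at depth 2)
  pos 17: ')' -> close internal node _1 (now at depth 1)
  pos 18: ')' -> close internal node _0 (now at depth 0)
Total internal nodes: 3
BFS adjacency from root:
  _0: L _1
  _1: _2 W F V
  _2: G H J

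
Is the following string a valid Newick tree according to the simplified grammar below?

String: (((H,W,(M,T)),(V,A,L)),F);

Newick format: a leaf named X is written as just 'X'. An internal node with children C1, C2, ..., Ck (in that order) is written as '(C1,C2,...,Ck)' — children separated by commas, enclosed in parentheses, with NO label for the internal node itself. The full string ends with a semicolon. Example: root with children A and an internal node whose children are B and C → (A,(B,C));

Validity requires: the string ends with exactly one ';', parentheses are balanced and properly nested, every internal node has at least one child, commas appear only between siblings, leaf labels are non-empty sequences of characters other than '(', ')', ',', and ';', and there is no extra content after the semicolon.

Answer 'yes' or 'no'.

Answer: yes

Derivation:
Input: (((H,W,(M,T)),(V,A,L)),F);
Paren balance: 5 '(' vs 5 ')' OK
Ends with single ';': True
Full parse: OK
Valid: True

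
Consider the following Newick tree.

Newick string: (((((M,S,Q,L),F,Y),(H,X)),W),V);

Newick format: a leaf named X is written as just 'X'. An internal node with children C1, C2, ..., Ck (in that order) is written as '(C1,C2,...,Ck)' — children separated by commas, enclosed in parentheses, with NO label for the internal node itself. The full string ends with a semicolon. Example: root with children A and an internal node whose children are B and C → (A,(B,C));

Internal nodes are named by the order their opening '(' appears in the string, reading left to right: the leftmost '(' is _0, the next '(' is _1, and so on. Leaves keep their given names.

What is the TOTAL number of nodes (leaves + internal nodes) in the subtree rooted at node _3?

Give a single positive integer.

Newick: (((((M,S,Q,L),F,Y),(H,X)),W),V);
Locate _3: it is the '(' at position 3 (the 4th '(' reading left to right).
Query: subtree rooted at _3
_3: subtree_size = 1 + 7
  _4: subtree_size = 1 + 4
    M: subtree_size = 1 + 0
    S: subtree_size = 1 + 0
    Q: subtree_size = 1 + 0
    L: subtree_size = 1 + 0
  F: subtree_size = 1 + 0
  Y: subtree_size = 1 + 0
Total subtree size of _3: 8

Answer: 8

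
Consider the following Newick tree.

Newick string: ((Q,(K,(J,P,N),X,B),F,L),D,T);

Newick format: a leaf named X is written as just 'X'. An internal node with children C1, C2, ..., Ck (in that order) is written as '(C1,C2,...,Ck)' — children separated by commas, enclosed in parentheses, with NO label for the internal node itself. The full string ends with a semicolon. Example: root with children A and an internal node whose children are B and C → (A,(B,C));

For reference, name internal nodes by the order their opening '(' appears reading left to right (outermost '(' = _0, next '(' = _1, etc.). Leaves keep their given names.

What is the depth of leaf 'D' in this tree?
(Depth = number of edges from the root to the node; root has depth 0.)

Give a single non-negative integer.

Answer: 1

Derivation:
Newick: ((Q,(K,(J,P,N),X,B),F,L),D,T);
Naming internals by '(' encounter order: outermost '(' = _0, next = _1, ...
Query node: D
Path from root: _0 -> D
Depth of D: 1 (number of edges from root)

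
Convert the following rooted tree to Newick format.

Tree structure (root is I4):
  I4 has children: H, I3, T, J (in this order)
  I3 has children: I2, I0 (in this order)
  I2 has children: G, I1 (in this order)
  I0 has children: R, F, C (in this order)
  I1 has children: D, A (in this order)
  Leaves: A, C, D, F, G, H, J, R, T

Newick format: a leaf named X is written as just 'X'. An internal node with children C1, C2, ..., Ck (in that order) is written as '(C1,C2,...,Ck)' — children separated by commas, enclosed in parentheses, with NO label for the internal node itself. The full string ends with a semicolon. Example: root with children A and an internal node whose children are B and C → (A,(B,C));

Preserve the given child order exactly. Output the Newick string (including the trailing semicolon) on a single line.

internal I4 with children ['H', 'I3', 'T', 'J']
  leaf 'H' → 'H'
  internal I3 with children ['I2', 'I0']
    internal I2 with children ['G', 'I1']
      leaf 'G' → 'G'
      internal I1 with children ['D', 'A']
        leaf 'D' → 'D'
        leaf 'A' → 'A'
      → '(D,A)'
    → '(G,(D,A))'
    internal I0 with children ['R', 'F', 'C']
      leaf 'R' → 'R'
      leaf 'F' → 'F'
      leaf 'C' → 'C'
    → '(R,F,C)'
  → '((G,(D,A)),(R,F,C))'
  leaf 'T' → 'T'
  leaf 'J' → 'J'
→ '(H,((G,(D,A)),(R,F,C)),T,J)'
Final: (H,((G,(D,A)),(R,F,C)),T,J);

Answer: (H,((G,(D,A)),(R,F,C)),T,J);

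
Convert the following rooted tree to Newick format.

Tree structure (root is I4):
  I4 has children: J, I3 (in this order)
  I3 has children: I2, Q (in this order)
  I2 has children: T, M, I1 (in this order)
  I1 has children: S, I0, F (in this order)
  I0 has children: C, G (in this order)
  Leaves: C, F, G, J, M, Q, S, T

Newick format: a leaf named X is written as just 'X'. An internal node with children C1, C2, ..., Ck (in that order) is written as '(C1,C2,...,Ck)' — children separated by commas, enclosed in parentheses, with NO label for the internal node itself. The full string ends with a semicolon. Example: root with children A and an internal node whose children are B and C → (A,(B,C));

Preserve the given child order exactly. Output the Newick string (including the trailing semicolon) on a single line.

internal I4 with children ['J', 'I3']
  leaf 'J' → 'J'
  internal I3 with children ['I2', 'Q']
    internal I2 with children ['T', 'M', 'I1']
      leaf 'T' → 'T'
      leaf 'M' → 'M'
      internal I1 with children ['S', 'I0', 'F']
        leaf 'S' → 'S'
        internal I0 with children ['C', 'G']
          leaf 'C' → 'C'
          leaf 'G' → 'G'
        → '(C,G)'
        leaf 'F' → 'F'
      → '(S,(C,G),F)'
    → '(T,M,(S,(C,G),F))'
    leaf 'Q' → 'Q'
  → '((T,M,(S,(C,G),F)),Q)'
→ '(J,((T,M,(S,(C,G),F)),Q))'
Final: (J,((T,M,(S,(C,G),F)),Q));

Answer: (J,((T,M,(S,(C,G),F)),Q));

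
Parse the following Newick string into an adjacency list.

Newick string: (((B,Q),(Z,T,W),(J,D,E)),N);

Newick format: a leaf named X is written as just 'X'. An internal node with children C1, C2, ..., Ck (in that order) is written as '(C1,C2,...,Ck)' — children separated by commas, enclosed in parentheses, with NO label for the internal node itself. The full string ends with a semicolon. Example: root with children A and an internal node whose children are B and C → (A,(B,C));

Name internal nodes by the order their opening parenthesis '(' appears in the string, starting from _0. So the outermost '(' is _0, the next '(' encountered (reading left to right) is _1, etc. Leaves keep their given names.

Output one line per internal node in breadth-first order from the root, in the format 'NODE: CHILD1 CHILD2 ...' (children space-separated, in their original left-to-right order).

Input: (((B,Q),(Z,T,W),(J,D,E)),N);
Scanning left-to-right, naming '(' by encounter order:
  pos 0: '(' -> open internal node _0 (depth 1)
  pos 1: '(' -> open internal node _1 (depth 2)
  pos 2: '(' -> open internal node _2 (depth 3)
  pos 6: ')' -> close internal node _2 (now at depth 2)
  pos 8: '(' -> open internal node _3 (depth 3)
  pos 14: ')' -> close internal node _3 (now at depth 2)
  pos 16: '(' -> open internal node _4 (depth 3)
  pos 22: ')' -> close internal node _4 (now at depth 2)
  pos 23: ')' -> close internal node _1 (now at depth 1)
  pos 26: ')' -> close internal node _0 (now at depth 0)
Total internal nodes: 5
BFS adjacency from root:
  _0: _1 N
  _1: _2 _3 _4
  _2: B Q
  _3: Z T W
  _4: J D E

Answer: _0: _1 N
_1: _2 _3 _4
_2: B Q
_3: Z T W
_4: J D E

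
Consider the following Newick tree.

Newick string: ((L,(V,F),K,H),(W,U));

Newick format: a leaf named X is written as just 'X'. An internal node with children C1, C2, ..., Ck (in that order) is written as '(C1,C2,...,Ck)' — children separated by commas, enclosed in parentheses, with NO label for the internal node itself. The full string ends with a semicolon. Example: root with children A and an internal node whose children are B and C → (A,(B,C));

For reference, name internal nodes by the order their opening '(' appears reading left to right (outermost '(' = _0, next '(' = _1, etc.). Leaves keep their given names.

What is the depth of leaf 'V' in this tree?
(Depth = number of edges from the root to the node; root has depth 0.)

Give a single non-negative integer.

Answer: 3

Derivation:
Newick: ((L,(V,F),K,H),(W,U));
Naming internals by '(' encounter order: outermost '(' = _0, next = _1, ...
Query node: V
Path from root: _0 -> _1 -> _2 -> V
Depth of V: 3 (number of edges from root)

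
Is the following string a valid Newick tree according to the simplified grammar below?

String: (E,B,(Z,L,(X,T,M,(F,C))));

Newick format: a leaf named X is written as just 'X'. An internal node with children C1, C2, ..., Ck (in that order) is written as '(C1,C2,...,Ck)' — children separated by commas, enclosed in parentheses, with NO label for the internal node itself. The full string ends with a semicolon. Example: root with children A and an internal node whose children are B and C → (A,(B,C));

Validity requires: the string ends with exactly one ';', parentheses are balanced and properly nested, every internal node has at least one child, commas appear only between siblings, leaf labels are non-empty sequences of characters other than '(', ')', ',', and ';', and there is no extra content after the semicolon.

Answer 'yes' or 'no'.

Answer: yes

Derivation:
Input: (E,B,(Z,L,(X,T,M,(F,C))));
Paren balance: 4 '(' vs 4 ')' OK
Ends with single ';': True
Full parse: OK
Valid: True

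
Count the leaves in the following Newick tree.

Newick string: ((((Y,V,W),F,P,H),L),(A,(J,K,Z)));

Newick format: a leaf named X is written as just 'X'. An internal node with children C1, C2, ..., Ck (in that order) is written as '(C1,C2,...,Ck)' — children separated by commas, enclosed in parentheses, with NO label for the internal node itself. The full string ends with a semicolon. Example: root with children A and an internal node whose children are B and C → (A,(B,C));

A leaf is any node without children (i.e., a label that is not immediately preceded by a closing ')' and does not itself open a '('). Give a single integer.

Answer: 11

Derivation:
Newick: ((((Y,V,W),F,P,H),L),(A,(J,K,Z)));
Scan left-to-right; a leaf is any maximal label run not followed by '(':
  pos 4: leaf 'Y' → count = 1
  pos 6: leaf 'V' → count = 2
  pos 8: leaf 'W' → count = 3
  pos 11: leaf 'F' → count = 4
  pos 13: leaf 'P' → count = 5
  pos 15: leaf 'H' → count = 6
  pos 18: leaf 'L' → count = 7
  pos 22: leaf 'A' → count = 8
  pos 25: leaf 'J' → count = 9
  pos 27: leaf 'K' → count = 10
  pos 29: leaf 'Z' → count = 11
Total leaves: 11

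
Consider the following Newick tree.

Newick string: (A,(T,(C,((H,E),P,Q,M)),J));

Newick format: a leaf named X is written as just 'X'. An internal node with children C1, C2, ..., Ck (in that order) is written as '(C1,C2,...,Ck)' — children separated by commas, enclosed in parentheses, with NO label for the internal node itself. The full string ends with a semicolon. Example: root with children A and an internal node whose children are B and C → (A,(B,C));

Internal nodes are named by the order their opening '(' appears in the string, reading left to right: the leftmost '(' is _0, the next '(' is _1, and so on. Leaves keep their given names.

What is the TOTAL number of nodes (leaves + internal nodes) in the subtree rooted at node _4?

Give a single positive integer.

Answer: 3

Derivation:
Newick: (A,(T,(C,((H,E),P,Q,M)),J));
Locate _4: it is the '(' at position 10 (the 5th '(' reading left to right).
Query: subtree rooted at _4
_4: subtree_size = 1 + 2
  H: subtree_size = 1 + 0
  E: subtree_size = 1 + 0
Total subtree size of _4: 3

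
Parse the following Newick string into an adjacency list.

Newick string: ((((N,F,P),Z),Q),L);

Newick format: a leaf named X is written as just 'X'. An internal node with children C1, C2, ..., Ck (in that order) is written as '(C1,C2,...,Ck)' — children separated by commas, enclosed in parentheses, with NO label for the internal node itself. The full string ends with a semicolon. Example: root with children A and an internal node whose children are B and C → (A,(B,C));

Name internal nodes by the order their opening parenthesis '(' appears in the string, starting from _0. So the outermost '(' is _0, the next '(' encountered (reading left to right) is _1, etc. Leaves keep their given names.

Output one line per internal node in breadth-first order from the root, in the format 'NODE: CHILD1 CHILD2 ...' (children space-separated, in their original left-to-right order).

Answer: _0: _1 L
_1: _2 Q
_2: _3 Z
_3: N F P

Derivation:
Input: ((((N,F,P),Z),Q),L);
Scanning left-to-right, naming '(' by encounter order:
  pos 0: '(' -> open internal node _0 (depth 1)
  pos 1: '(' -> open internal node _1 (depth 2)
  pos 2: '(' -> open internal node _2 (depth 3)
  pos 3: '(' -> open internal node _3 (depth 4)
  pos 9: ')' -> close internal node _3 (now at depth 3)
  pos 12: ')' -> close internal node _2 (now at depth 2)
  pos 15: ')' -> close internal node _1 (now at depth 1)
  pos 18: ')' -> close internal node _0 (now at depth 0)
Total internal nodes: 4
BFS adjacency from root:
  _0: _1 L
  _1: _2 Q
  _2: _3 Z
  _3: N F P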